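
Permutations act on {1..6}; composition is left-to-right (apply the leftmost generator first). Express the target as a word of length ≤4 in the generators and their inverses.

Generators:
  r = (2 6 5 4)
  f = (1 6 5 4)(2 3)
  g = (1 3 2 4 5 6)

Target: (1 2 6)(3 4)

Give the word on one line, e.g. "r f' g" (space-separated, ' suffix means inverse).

  after f: (1 6 5 4)(2 3)
  after r': (1 2 3 4)
  after g: (1 4 3 5 6)
  after r: (1 2 6)(3 4)

f r' g r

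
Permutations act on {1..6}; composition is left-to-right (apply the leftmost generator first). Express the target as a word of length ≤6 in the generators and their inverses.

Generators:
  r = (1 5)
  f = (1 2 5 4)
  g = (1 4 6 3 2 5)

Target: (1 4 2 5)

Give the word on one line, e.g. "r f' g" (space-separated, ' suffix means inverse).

  after f': (1 4 5 2)
  after g': (2 5 3 6 4)
  after r: (1 5 3 6 4 2)
  after g: (2 4 5)
  after f': (1 4 2 5)

f' g' r g f'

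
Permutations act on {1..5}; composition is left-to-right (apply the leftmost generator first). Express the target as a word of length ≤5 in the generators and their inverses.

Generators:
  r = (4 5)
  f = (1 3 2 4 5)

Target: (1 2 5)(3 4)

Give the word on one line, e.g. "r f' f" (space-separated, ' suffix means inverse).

  after r: (4 5)
  after f: (1 3 2 4)
  after f: (1 2 5)(3 4)
  after r: (1 2 4 3 5)
  after r: (1 2 5)(3 4)

r f f r r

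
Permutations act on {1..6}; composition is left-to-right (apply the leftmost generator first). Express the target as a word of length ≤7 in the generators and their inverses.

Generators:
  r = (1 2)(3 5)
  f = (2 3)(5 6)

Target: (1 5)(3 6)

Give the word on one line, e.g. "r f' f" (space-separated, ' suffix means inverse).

  after r': (1 2)(3 5)
  after f': (1 3 6 5 2)
  after r: (1 5)(3 6)
  after r: (1 3 6 5 2)
  after r: (1 5)(3 6)

r' f' r r r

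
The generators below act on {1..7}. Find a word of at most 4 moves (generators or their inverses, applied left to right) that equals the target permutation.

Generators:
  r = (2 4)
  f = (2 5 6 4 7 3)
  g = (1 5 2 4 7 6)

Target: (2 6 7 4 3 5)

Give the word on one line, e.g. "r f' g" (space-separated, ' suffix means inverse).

f f r

  after f: (2 5 6 4 7 3)
  after f: (2 6 7)(3 5 4)
  after r: (2 6 7 4 3 5)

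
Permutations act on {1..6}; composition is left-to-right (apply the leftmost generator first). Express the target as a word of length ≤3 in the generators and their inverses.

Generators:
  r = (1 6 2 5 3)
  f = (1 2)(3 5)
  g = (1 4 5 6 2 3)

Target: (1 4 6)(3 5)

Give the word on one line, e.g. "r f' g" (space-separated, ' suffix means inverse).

  after g: (1 4 5 6 2 3)
  after r': (1 4 2 5)
  after r': (1 4 6)(3 5)

g r' r'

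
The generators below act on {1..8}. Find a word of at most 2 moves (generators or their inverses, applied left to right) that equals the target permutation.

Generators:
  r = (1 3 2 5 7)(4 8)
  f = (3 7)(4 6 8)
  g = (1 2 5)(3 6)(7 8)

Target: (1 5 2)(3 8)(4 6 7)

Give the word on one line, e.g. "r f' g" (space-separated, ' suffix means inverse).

g' f

  after g': (1 5 2)(3 6)(7 8)
  after f: (1 5 2)(3 8)(4 6 7)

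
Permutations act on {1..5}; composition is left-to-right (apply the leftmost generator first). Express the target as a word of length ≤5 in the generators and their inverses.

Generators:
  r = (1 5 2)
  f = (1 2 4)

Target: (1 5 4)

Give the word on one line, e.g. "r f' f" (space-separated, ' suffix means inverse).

r r f' r' r'

  after r: (1 5 2)
  after r: (1 2 5)
  after f': (2 5 4)
  after r': (1 2)(4 5)
  after r': (1 5 4)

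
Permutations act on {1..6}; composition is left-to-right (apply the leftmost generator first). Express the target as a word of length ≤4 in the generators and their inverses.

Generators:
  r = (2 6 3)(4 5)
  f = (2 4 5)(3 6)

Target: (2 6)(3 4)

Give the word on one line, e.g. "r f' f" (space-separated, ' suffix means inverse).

  after r: (2 6 3)(4 5)
  after f: (2 3 4)
  after r: (3 5 4 6)
  after r: (2 6)(3 4)

r f r r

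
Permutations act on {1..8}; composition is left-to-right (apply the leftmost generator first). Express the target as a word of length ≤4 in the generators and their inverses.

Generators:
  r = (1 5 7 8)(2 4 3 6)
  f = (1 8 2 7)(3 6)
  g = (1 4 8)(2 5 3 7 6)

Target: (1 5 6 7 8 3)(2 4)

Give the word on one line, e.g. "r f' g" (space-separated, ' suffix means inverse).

  after f': (1 7 2 8)(3 6)
  after f': (1 2)(7 8)
  after g: (1 5 3 7)(2 4 8 6)
  after f: (1 5 6 7 8 3)(2 4)

f' f' g f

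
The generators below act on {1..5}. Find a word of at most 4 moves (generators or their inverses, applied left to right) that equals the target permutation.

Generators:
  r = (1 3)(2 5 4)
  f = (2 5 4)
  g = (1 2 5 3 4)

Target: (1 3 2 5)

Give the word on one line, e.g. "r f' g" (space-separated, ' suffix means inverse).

  after f': (2 4 5)
  after g: (1 2)(3 4)
  after r': (1 4)(2 3 5)
  after g': (1 3 2 5)

f' g r' g'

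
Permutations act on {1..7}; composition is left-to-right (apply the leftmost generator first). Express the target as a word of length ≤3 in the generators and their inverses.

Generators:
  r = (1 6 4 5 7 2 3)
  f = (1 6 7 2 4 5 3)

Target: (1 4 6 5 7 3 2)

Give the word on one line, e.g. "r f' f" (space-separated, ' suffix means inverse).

f' f' f'

  after f': (1 3 5 4 2 7 6)
  after f': (1 5 2 6 3 4 7)
  after f': (1 4 6 5 7 3 2)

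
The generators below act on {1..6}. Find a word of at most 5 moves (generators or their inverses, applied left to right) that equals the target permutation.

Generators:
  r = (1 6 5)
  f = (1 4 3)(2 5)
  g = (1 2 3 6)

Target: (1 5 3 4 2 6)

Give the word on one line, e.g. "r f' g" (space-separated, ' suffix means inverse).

  after g: (1 2 3 6)
  after r': (1 2 3)(5 6)
  after f: (1 5 6 2)(3 4)
  after g': (1 5 3 4 2 6)

g r' f g'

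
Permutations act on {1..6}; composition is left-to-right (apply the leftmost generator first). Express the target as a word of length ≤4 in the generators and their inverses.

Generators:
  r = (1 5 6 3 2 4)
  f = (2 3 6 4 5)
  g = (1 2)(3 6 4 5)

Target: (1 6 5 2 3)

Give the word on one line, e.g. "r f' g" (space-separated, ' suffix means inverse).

  after g: (1 2)(3 6 4 5)
  after r': (1 3 5 6 2 4)
  after g': (1 5 3 4 2 6)
  after r: (1 6 5 2 3)

g r' g' r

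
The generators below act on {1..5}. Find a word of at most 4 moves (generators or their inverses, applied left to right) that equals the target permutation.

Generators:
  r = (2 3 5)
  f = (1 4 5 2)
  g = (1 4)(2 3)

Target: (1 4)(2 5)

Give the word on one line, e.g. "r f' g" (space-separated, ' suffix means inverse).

  after r: (2 3 5)
  after r: (2 5 3)
  after g': (1 4)(2 5)

r r g'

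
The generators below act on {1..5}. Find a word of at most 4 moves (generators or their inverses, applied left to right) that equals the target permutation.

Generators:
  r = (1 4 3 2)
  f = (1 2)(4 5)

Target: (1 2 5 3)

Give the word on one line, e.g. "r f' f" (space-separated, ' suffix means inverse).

  after f': (1 2)(4 5)
  after r: (2 4 5 3)
  after f': (1 2 5 3)

f' r f'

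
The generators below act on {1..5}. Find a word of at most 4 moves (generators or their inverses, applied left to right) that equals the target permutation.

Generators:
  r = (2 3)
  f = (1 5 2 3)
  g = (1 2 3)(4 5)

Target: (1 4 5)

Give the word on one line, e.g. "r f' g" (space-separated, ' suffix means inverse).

r' f g' r

  after r': (2 3)
  after f: (1 5 2)
  after g': (1 4 5)(2 3)
  after r: (1 4 5)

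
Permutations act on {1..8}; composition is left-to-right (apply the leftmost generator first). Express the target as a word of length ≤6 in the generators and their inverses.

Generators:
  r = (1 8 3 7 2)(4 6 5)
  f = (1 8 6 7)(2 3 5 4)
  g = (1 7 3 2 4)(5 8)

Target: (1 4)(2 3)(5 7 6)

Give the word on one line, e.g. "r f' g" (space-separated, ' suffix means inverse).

f r' f f r'

  after f: (1 8 6 7)(2 3 5 4)
  after r': (2 8 4 7)(3 6)
  after f: (1 8 2 6 5 4)(3 7)
  after f: (1 6 4 8 3)(2 7 5)
  after r': (1 4)(2 3)(5 7 6)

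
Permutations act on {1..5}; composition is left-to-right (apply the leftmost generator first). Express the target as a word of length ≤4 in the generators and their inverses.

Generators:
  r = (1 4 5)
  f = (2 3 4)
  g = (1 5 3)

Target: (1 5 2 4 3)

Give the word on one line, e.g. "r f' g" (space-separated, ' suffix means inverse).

g f'

  after g: (1 5 3)
  after f': (1 5 2 4 3)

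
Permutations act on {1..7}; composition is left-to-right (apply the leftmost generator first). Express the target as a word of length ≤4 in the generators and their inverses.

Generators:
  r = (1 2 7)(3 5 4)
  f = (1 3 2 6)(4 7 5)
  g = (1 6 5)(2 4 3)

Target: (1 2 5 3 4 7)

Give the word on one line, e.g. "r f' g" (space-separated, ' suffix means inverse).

f g

  after f: (1 3 2 6)(4 7 5)
  after g: (1 2 5 3 4 7)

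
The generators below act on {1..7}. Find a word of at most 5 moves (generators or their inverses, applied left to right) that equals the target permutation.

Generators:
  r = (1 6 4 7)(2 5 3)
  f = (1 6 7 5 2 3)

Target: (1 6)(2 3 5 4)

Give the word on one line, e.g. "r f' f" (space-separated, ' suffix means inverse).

  after r: (1 6 4 7)(2 5 3)
  after f: (1 7 6 4 5)
  after r: (2 5 6 7 4 3)
  after r: (1 6)(2 3 5 4)

r f r r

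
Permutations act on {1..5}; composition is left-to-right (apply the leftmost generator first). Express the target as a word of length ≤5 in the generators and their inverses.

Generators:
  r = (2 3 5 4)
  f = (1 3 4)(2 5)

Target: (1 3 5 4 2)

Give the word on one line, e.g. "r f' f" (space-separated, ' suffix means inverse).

r f' r r

  after r: (2 3 5 4)
  after f': (1 4 5 3 2)
  after r: (1 2)
  after r: (1 3 5 4 2)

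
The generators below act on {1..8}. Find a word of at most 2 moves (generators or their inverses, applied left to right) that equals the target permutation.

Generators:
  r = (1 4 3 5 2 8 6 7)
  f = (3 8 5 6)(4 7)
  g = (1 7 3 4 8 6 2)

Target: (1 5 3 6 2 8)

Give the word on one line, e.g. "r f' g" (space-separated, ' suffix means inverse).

g' r'

  after g': (1 2 6 8 4 3 7)
  after r': (1 5 3 6 2 8)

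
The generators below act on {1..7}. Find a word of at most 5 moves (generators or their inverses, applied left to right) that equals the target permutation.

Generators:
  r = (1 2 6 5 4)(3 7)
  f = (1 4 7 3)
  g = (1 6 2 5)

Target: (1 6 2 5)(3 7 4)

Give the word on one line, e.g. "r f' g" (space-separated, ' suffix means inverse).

  after r': (1 4 5 6 2)(3 7)
  after r': (1 5 2 4 6)
  after g': (1 2 4)(5 6)
  after f': (1 2)(3 7 4)(5 6)
  after g': (1 6 2 5)(3 7 4)

r' r' g' f' g'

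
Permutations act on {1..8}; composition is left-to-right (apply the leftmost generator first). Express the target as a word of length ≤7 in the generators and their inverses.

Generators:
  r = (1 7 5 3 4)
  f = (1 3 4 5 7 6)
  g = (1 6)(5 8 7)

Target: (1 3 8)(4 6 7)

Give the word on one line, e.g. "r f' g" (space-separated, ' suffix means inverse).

g r g' f g

  after g: (1 6)(5 8 7)
  after r: (1 6 7 3 4)(5 8)
  after g': (3 4 6 8 7)
  after f: (1 3 5 7 4)(6 8)
  after g: (1 3 8)(4 6 7)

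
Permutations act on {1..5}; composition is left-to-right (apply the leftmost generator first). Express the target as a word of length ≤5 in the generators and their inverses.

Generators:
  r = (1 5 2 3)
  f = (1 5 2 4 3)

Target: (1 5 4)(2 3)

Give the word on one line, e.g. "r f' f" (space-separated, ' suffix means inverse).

f' r' f'

  after f': (1 3 4 2 5)
  after r': (1 2)(3 4 5)
  after f': (1 5 4)(2 3)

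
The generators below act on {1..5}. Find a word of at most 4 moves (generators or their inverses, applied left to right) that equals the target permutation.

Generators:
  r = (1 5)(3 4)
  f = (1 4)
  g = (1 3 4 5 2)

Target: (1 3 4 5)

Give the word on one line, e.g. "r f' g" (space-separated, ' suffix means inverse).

f r

  after f: (1 4)
  after r: (1 3 4 5)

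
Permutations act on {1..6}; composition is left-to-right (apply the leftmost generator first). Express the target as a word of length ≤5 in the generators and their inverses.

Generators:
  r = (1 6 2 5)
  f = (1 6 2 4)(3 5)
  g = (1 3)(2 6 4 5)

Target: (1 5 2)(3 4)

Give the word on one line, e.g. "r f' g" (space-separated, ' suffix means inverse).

r f g'

  after r: (1 6 2 5)
  after f: (1 2 3 5 6 4)
  after g': (1 5 2)(3 4)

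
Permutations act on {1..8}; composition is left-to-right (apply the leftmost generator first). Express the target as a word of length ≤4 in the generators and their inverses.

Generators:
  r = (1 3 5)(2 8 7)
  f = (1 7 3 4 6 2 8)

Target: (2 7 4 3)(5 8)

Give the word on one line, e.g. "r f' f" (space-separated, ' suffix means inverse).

  after f': (1 8 2 6 4 3 7)
  after r: (1 7 3 2 6 4 5)
  after f: (1 3 8)(4 5 7)
  after r': (2 7 4 3)(5 8)

f' r f r'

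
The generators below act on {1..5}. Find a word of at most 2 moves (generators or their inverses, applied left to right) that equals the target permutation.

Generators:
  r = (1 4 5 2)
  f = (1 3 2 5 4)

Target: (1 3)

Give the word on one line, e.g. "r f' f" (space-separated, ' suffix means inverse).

r' f'

  after r': (1 2 5 4)
  after f': (1 3)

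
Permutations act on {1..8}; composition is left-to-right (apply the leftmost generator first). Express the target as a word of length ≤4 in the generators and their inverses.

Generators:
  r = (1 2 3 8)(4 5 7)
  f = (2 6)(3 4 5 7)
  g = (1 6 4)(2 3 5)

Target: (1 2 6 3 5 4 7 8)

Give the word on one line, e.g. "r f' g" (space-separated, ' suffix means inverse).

f r

  after f: (2 6)(3 4 5 7)
  after r: (1 2 6 3 5 4 7 8)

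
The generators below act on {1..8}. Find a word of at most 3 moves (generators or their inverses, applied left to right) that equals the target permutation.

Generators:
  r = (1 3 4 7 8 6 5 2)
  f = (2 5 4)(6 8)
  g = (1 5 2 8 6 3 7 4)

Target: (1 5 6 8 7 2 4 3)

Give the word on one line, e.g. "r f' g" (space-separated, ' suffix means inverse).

r' f' f'

  after r': (1 2 5 6 8 7 4 3)
  after f': (1 4 3)(5 8 7)
  after f': (1 5 6 8 7 2 4 3)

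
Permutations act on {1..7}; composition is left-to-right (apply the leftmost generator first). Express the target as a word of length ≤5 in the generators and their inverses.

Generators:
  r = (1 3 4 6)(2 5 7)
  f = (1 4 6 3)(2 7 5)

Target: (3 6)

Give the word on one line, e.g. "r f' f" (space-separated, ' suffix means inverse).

r f r r f'

  after r: (1 3 4 6)(2 5 7)
  after f: (3 6 4)
  after r: (1 3)(2 5 7)
  after r: (1 4 6)(2 7 5)
  after f': (3 6)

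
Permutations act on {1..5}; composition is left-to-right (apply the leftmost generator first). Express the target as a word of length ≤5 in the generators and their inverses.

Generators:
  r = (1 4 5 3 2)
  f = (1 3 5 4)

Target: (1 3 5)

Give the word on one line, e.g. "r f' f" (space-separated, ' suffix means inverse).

f r' f r r

  after f: (1 3 5 4)
  after r': (1 5)(2 3 4)
  after f: (1 4 2 5 3)
  after r: (1 5 2 3 4)
  after r: (1 3 5)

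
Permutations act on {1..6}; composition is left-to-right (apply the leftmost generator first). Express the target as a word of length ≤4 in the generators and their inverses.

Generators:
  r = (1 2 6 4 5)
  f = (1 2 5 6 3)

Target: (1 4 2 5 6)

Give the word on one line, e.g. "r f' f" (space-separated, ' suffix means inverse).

  after r': (1 5 4 6 2)
  after r': (1 4 2 5 6)

r' r'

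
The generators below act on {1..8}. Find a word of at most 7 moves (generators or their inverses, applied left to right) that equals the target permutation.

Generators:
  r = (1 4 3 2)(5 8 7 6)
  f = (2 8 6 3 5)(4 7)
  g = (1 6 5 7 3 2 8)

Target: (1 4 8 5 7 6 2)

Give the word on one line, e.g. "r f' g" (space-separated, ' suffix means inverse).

f r r g' f'

  after f: (2 8 6 3 5)(4 7)
  after r: (1 4 6 2 7 3 8 5)
  after r: (1 3 7 2 6)(4 5)
  after g': (1 7 3 5 4 6 8 2)
  after f': (1 4 8 5 7 6 2)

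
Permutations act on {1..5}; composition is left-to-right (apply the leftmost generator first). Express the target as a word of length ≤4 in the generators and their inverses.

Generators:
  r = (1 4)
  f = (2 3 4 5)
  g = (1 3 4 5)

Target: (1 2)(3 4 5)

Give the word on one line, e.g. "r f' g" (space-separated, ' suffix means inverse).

  after g: (1 3 4 5)
  after f': (1 2 5)
  after g: (1 2)(3 4 5)

g f' g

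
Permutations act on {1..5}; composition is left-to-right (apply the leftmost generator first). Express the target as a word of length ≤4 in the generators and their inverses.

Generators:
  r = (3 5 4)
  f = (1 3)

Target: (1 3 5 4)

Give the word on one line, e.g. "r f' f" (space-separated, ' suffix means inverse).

r f'

  after r: (3 5 4)
  after f': (1 3 5 4)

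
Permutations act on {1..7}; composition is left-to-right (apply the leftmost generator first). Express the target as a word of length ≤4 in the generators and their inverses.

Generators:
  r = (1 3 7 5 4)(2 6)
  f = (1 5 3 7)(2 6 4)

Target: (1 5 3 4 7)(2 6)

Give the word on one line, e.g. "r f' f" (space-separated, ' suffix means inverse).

r r r

  after r: (1 3 7 5 4)(2 6)
  after r: (1 7 4 3 5)
  after r: (1 5 3 4 7)(2 6)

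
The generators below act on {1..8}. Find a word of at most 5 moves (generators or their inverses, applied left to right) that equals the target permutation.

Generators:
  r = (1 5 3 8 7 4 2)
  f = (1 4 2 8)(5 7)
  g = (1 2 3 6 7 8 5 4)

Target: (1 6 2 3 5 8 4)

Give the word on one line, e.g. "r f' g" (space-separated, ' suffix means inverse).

  after f: (1 4 2 8)(5 7)
  after f: (1 2)(4 8)
  after g: (1 3 6 7 8)(4 5)
  after g: (1 6 8 2 3 7 5)
  after f': (1 6 2 3 5 8 4)

f f g g f'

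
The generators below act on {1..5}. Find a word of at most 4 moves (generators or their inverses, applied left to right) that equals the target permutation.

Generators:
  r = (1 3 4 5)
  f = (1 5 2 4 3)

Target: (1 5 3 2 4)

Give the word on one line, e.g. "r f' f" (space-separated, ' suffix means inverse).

r' f f r

  after r': (1 5 4 3)
  after f: (1 2 4)(3 5)
  after f: (1 4 5)(2 3)
  after r: (1 5 3 2 4)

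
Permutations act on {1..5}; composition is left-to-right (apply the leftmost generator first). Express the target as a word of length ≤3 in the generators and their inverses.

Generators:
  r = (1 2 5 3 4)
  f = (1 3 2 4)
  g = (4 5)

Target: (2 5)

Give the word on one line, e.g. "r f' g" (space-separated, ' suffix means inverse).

  after f: (1 3 2 4)
  after g': (1 3 2 5 4)
  after f': (2 5)

f g' f'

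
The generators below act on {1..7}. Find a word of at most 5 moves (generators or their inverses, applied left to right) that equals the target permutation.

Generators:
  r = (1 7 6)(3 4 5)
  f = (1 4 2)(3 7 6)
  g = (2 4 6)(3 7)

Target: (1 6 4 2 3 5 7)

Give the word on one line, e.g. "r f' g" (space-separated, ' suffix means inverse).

  after f': (1 2 4)(3 6 7)
  after r': (1 2 3 7 5 4 6)
  after f': (1 4 7 5)(2 6)
  after r': (1 3 5 6 2 7 4)
  after f': (1 6 4 2 3 5 7)

f' r' f' r' f'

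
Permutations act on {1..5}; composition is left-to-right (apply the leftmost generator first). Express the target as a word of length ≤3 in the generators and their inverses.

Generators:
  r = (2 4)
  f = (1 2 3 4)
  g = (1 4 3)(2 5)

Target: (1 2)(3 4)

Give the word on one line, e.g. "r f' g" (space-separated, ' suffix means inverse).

  after f': (1 4 3 2)
  after r: (1 2)(3 4)

f' r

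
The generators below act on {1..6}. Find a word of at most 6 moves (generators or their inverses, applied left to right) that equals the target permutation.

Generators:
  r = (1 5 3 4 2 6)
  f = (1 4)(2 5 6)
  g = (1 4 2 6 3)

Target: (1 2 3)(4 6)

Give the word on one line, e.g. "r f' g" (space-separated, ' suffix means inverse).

g' f r r

  after g': (1 3 6 2 4)
  after f: (1 3 2)(5 6)
  after r: (1 4 2 5)(3 6)
  after r: (1 2 3)(4 6)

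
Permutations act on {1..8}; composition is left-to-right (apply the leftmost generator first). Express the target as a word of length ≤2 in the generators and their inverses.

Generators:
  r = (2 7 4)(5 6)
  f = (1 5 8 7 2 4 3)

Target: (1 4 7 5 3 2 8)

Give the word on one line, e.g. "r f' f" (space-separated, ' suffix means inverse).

f' f'

  after f': (1 3 4 2 7 8 5)
  after f': (1 4 7 5 3 2 8)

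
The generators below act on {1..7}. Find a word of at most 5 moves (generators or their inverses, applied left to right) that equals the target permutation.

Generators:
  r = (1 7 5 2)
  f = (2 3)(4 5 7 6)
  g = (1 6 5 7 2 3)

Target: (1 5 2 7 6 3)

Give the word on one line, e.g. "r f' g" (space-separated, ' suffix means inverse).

g g g g r'

  after g: (1 6 5 7 2 3)
  after g: (1 5 2)(3 6 7)
  after g: (1 7)(2 6)(3 5)
  after g: (1 2 5)(3 7 6)
  after r': (1 5 2 7 6 3)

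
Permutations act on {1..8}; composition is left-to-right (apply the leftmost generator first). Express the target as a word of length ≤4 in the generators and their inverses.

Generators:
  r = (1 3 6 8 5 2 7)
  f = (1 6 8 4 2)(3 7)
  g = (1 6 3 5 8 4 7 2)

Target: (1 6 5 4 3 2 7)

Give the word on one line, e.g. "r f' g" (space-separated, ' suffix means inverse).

  after f: (1 6 8 4 2)(3 7)
  after r: (1 8 4 7 6 5 2 3)
  after f': (1 6 5 4 3 2 7)

f r f'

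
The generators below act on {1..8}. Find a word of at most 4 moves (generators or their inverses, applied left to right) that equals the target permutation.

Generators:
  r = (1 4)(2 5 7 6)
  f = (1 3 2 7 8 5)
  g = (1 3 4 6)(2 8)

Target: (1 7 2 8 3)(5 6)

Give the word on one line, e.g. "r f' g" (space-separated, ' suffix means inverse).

r g f' r'

  after r: (1 4)(2 5 7 6)
  after g: (1 6 8 2 5 7)(3 4)
  after f': (1 6 7 5 2 8 3 4)
  after r': (1 7 2 8 3)(5 6)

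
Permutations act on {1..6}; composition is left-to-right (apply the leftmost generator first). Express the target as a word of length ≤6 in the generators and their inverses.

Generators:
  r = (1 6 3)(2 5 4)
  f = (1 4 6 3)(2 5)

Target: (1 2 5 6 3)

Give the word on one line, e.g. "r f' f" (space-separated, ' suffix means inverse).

r f' r' r'

  after r: (1 6 3)(2 5 4)
  after f': (1 4 5)
  after r': (1 5 3 6)(2 4)
  after r': (1 2 5 6 3)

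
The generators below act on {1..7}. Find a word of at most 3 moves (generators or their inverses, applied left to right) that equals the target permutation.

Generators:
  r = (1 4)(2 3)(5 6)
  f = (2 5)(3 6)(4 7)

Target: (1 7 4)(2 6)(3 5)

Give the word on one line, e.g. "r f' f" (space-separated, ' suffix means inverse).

r f

  after r: (1 4)(2 3)(5 6)
  after f: (1 7 4)(2 6)(3 5)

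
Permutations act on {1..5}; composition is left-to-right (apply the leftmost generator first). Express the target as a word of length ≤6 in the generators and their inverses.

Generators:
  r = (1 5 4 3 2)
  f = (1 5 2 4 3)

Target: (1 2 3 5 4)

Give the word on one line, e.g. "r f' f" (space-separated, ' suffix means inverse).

  after r: (1 5 4 3 2)
  after f: (1 2 5 3 4)
  after f: (1 4 5)
  after f: (1 3)(2 4)
  after r: (1 2 3 5 4)

r f f f r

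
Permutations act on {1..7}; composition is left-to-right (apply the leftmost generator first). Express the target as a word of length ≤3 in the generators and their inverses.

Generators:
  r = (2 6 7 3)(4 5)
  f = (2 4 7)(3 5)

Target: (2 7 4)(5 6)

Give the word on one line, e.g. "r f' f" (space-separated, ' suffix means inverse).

r f' r

  after r: (2 6 7 3)(4 5)
  after f': (2 6 4 3 7 5)
  after r: (2 7 4)(5 6)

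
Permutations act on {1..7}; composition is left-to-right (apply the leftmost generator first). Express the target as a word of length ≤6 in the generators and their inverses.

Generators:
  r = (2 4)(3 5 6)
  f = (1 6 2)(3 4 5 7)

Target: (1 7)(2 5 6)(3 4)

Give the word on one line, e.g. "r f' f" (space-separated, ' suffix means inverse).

  after f': (1 2 6)(3 7 5 4)
  after r: (1 4 5 2 3 7 6)
  after f: (1 5)(2 4 7)
  after f: (1 7)(2 5 6)(3 4)

f' r f f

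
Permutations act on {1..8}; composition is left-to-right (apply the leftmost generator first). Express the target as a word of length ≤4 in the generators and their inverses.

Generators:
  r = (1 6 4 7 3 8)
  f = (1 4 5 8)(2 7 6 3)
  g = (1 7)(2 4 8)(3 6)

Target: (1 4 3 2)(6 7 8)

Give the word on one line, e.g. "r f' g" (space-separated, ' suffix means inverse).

r g r' r'

  after r: (1 6 4 7 3 8)
  after g: (1 3 2 4)(6 8 7)
  after r': (1 7)(2 6 3)(4 8)
  after r': (1 4 3 2)(6 7 8)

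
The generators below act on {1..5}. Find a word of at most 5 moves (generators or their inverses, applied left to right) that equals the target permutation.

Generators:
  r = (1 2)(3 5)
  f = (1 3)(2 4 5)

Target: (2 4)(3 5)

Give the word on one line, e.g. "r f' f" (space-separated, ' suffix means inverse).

r' f r' f' r

  after r': (1 2)(3 5)
  after f: (1 4 5)(2 3)
  after r': (1 4 3)(2 5)
  after f': (1 2 4)
  after r: (2 4)(3 5)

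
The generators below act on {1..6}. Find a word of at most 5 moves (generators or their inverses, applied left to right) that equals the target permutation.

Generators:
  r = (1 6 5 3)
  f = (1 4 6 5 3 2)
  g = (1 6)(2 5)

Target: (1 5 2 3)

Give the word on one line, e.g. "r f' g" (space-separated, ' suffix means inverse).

g r g' g'

  after g: (1 6)(2 5)
  after r: (1 5 2 3)
  after g': (1 2 3 6)
  after g': (1 5 2 3)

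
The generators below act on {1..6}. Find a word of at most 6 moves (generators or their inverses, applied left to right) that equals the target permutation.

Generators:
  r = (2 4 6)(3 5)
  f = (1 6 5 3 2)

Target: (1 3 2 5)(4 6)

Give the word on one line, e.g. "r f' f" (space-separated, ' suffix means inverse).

f' f' r' r'

  after f': (1 2 3 5 6)
  after f': (1 3 6 2 5)
  after r': (1 5)(2 3 4)
  after r': (1 3 2 5)(4 6)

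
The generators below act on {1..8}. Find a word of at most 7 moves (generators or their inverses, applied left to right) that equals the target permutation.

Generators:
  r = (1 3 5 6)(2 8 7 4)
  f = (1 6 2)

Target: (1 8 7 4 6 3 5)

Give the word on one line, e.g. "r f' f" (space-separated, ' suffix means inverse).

f f r f f

  after f: (1 6 2)
  after f: (1 2 6)
  after r: (1 8 7 4 2)(3 5 6)
  after f: (1 8 7 4)(2 6 3 5)
  after f: (1 8 7 4 6 3 5)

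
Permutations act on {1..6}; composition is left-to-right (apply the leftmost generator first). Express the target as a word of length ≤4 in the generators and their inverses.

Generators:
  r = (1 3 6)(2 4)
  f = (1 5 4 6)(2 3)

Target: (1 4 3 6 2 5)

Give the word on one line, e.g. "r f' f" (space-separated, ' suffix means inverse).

r' f'

  after r': (1 6 3)(2 4)
  after f': (1 4 3 6 2 5)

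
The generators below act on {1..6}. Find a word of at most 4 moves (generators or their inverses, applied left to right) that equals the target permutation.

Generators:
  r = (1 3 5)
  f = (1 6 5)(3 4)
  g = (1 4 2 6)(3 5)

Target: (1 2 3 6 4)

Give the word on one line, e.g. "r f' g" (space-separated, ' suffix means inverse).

f g' f

  after f: (1 6 5)(3 4)
  after g': (1 2 4 5 6 3)
  after f: (1 2 3 6 4)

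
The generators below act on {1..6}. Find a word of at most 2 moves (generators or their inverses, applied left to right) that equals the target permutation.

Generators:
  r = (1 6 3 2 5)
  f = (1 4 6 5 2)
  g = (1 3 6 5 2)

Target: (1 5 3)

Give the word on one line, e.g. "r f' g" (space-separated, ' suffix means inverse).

r g

  after r: (1 6 3 2 5)
  after g: (1 5 3)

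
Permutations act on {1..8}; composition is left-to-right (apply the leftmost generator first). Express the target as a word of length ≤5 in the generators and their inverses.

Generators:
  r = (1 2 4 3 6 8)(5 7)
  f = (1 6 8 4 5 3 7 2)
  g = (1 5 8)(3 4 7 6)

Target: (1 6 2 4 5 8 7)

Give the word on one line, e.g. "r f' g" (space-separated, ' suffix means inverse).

  after r': (1 8 6 3 4 2)(5 7)
  after f': (1 6 5 3 8)(4 7)
  after g': (1 7 3 5 6)
  after f': (1 3 4 8 6 2 7 5)
  after g': (1 6 2 4 5 8 7)

r' f' g' f' g'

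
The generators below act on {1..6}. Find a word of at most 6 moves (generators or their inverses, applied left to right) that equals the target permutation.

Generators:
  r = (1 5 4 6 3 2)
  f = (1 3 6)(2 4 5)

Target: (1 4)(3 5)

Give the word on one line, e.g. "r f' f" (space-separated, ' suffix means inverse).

  after r': (1 2 3 6 4 5)
  after f': (1 5 6 2)
  after f': (1 4 2 6 5 3)
  after r': (1 5 6)(2 4 3)
  after f': (1 4)(3 5)

r' f' f' r' f'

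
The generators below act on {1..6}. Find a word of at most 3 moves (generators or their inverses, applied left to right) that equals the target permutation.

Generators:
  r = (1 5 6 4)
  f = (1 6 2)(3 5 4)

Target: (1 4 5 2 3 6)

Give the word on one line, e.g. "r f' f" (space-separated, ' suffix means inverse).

f r' f

  after f: (1 6 2)(3 5 4)
  after r': (1 5 6 2 4 3)
  after f: (1 4 5 2 3 6)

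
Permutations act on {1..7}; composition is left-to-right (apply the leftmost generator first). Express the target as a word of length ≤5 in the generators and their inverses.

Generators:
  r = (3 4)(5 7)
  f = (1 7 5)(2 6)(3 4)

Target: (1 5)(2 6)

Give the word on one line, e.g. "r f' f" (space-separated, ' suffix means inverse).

r f' r r

  after r: (3 4)(5 7)
  after f': (1 5)(2 6)
  after r: (1 7 5)(2 6)(3 4)
  after r: (1 5)(2 6)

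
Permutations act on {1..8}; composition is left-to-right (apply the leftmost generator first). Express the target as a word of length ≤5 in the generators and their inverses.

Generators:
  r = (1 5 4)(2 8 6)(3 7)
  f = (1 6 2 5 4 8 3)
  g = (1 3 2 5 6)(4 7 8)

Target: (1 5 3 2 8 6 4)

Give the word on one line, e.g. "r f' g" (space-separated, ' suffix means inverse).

f f f

  after f: (1 6 2 5 4 8 3)
  after f: (1 2 4 3 6 5 8)
  after f: (1 5 3 2 8 6 4)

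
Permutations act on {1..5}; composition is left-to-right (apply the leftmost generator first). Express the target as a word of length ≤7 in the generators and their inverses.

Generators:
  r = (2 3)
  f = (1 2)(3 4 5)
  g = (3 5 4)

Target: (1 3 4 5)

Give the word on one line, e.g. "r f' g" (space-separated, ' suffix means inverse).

g' r' g f r'

  after g': (3 4 5)
  after r': (2 3 4 5)
  after g: (2 5)
  after f: (1 2 3 4 5)
  after r': (1 3 4 5)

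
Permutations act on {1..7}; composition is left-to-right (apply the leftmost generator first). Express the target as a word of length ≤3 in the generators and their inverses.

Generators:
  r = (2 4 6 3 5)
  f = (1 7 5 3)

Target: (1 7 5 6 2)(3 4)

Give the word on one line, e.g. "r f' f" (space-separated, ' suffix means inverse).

r' r' f

  after r': (2 5 3 6 4)
  after r': (2 3 4 5 6)
  after f: (1 7 5 6 2)(3 4)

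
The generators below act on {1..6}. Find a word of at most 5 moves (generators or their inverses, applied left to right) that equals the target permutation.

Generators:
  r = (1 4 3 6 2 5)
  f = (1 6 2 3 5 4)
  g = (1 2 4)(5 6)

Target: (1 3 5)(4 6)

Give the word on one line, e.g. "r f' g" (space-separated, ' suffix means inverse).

  after g': (1 4 2)(5 6)
  after r: (1 3 6)(2 4 5)
  after f': (1 2 5 6 4 3)
  after g: (1 4 3 2 6)
  after r: (1 3 5)(4 6)

g' r f' g r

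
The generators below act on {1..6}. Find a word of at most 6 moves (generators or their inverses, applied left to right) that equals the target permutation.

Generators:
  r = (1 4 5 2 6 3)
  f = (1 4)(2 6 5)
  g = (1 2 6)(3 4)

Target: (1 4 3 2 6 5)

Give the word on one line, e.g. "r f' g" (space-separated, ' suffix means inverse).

g' g' f r g

  after g': (1 6 2)(3 4)
  after g': (1 2 6)
  after f: (1 6 4)(2 5)
  after r: (1 3)(5 6)
  after g: (1 4 3 2 6 5)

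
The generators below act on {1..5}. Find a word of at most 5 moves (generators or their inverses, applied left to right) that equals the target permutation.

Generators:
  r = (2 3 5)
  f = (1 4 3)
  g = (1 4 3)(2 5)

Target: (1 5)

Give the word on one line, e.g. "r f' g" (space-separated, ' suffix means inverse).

g' f g' r' g

  after g': (1 3 4)(2 5)
  after f: (2 5)
  after g': (1 3 4)
  after r': (1 2 5 3 4)
  after g: (1 5)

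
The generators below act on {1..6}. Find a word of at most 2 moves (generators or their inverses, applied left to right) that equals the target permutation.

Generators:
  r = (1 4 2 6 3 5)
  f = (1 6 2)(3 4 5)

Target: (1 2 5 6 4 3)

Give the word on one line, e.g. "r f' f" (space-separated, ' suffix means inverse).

f r'

  after f: (1 6 2)(3 4 5)
  after r': (1 2 5 6 4 3)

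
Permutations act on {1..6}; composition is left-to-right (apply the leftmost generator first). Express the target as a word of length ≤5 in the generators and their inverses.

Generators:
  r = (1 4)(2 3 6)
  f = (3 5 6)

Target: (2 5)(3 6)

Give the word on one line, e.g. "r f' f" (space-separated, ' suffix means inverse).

r f r

  after r: (1 4)(2 3 6)
  after f: (1 4)(2 5 6)
  after r: (2 5)(3 6)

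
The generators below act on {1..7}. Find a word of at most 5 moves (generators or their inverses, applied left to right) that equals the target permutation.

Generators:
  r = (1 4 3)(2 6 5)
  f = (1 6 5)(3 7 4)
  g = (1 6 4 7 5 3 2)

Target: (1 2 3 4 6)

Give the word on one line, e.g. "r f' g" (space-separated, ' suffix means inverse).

r' g g r' g

  after r': (1 3 4)(2 5 6)
  after g: (1 2 3 7 5 4 6)
  after g: (3 5 7)
  after r': (1 3 6 2 5 7 4)
  after g: (1 2 3 4 6)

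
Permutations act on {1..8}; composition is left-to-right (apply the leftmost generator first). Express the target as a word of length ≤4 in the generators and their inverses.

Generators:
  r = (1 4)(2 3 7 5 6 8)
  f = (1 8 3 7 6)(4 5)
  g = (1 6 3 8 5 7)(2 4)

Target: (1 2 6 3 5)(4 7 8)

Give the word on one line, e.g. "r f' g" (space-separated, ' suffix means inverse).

  after r: (1 4)(2 3 7 5 6 8)
  after g': (1 2 6 3 5)(4 7 8)

r g'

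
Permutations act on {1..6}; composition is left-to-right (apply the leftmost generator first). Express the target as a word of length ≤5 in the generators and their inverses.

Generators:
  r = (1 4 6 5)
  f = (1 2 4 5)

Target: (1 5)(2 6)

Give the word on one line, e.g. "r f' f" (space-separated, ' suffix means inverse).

  after r: (1 4 6 5)
  after f: (1 5 2 4 6)
  after f: (2 5 4 6)
  after r': (1 5)(2 6)

r f f r'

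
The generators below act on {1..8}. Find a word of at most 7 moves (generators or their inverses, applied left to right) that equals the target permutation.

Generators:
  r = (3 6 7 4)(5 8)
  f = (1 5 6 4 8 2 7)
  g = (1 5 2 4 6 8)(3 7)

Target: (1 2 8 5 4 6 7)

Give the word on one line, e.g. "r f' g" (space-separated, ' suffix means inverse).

  after g': (1 8 6 4 2 5)(3 7)
  after r': (1 5)(2 8 3 6 7 4)
  after f: (1 6)(3 4 7 8)
  after r: (1 7 5 8 6)
  after f': (1 2 8 5 4 6 7)

g' r' f r f'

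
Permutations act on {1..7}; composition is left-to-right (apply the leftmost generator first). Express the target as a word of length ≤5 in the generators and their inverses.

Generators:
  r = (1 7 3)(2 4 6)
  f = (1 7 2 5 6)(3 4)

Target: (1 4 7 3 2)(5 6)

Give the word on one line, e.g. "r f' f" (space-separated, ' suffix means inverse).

f' r r

  after f': (1 6 5 2 7)(3 4)
  after r: (1 2 3 6 5 4)
  after r: (1 4 7 3 2)(5 6)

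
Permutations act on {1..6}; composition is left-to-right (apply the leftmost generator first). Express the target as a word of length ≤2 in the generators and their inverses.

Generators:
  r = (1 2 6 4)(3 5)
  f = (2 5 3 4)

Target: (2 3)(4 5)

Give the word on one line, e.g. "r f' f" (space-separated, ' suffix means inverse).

f' f'

  after f': (2 4 3 5)
  after f': (2 3)(4 5)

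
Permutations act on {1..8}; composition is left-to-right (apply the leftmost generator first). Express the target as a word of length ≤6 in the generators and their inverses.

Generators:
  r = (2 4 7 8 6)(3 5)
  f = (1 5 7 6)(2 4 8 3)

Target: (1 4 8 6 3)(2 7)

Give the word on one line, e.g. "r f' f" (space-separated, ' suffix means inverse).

  after f': (1 6 7 5)(2 3 8 4)
  after r: (1 2 5)(3 6 8 7)
  after f': (1 3 7 8 5 6 4 2)
  after f': (1 8)(2 6)(3 5 7 4)
  after f': (1 4 8 6 3)(2 7)

f' r f' f' f'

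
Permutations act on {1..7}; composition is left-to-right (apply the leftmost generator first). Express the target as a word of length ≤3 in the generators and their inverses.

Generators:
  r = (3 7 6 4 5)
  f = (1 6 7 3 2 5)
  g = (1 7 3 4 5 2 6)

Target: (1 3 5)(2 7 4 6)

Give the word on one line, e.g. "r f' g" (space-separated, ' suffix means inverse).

r' g f

  after r': (3 5 4 6 7)
  after g: (1 7 4)(2 6 3)
  after f: (1 3 5)(2 7 4 6)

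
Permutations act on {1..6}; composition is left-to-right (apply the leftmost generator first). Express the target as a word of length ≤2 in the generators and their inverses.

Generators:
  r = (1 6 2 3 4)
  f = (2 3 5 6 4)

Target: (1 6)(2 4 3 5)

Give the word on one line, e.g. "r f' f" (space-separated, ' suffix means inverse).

f r

  after f: (2 3 5 6 4)
  after r: (1 6)(2 4 3 5)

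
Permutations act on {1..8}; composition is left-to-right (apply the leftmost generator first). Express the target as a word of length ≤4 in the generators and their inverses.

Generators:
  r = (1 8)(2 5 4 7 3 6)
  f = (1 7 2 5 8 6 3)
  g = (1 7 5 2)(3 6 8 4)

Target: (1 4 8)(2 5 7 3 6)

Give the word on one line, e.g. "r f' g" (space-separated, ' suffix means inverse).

f r' f

  after f: (1 7 2 5 8 6 3)
  after r': (1 4 5)(3 8)(6 7)
  after f: (1 4 8)(2 5 7 3 6)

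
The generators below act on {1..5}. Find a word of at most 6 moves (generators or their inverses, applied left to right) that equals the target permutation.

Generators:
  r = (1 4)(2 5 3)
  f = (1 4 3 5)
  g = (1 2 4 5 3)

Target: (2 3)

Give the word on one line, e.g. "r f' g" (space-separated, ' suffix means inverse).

  after g': (1 3 5 4 2)
  after g': (1 5 2 3 4)
  after g': (1 4 3 2 5)
  after f': (2 3)

g' g' g' f'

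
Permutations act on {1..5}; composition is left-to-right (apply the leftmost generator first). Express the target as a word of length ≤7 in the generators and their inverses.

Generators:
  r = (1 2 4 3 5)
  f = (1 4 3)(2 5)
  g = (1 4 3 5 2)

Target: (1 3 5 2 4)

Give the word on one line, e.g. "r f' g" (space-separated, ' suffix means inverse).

  after f': (1 3 4)(2 5)
  after g': (1 4 2 3)
  after r': (1 2 4)(3 5)
  after g: (2 3)
  after f': (1 3 5 2 4)

f' g' r' g f'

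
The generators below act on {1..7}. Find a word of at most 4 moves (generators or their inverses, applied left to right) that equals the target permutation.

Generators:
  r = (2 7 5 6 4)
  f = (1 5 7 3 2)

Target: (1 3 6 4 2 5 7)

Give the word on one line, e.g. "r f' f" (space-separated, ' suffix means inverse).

f' f' r

  after f': (1 2 3 7 5)
  after f': (1 3 5 2 7)
  after r: (1 3 6 4 2 5 7)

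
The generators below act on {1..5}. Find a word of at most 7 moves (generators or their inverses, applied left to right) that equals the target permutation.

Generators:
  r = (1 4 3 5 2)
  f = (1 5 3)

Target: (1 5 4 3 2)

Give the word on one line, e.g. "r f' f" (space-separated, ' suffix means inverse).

  after r: (1 4 3 5 2)
  after f: (1 4)(2 5)
  after r': (2 3 4)
  after r': (1 2 4 5 3)
  after r': (1 5 4 3 2)

r f r' r' r'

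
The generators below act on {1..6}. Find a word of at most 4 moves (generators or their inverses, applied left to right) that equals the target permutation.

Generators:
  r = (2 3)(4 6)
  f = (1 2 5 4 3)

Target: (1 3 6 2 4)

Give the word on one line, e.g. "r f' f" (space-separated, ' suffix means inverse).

f' r' f' f'

  after f': (1 3 4 5 2)
  after r': (1 2)(3 6 4 5)
  after f': (2 3 6 5 4)
  after f': (1 3 6 2 4)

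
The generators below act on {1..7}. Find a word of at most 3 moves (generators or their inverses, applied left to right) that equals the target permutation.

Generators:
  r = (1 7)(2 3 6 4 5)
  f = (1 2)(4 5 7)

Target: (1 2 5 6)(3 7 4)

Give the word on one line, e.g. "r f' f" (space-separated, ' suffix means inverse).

  after r': (1 7)(2 5 4 6 3)
  after r': (2 4 3 5 6)
  after f: (1 2 5 6)(3 7 4)

r' r' f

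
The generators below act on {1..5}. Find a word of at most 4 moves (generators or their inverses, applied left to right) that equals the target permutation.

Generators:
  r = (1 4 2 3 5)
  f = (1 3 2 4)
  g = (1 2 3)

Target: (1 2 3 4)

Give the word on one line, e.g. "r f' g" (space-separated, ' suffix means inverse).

g' f

  after g': (1 3 2)
  after f: (1 2 3 4)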